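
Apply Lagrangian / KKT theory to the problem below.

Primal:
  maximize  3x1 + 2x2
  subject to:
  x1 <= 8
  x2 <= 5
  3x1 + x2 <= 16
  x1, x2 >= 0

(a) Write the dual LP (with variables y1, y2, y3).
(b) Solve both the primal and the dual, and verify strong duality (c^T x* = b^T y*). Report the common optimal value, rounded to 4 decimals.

The standard primal-dual pair for 'max c^T x s.t. A x <= b, x >= 0' is:
  Dual:  min b^T y  s.t.  A^T y >= c,  y >= 0.

So the dual LP is:
  minimize  8y1 + 5y2 + 16y3
  subject to:
    y1 + 3y3 >= 3
    y2 + y3 >= 2
    y1, y2, y3 >= 0

Solving the primal: x* = (3.6667, 5).
  primal value c^T x* = 21.
Solving the dual: y* = (0, 1, 1).
  dual value b^T y* = 21.
Strong duality: c^T x* = b^T y*. Confirmed.

21


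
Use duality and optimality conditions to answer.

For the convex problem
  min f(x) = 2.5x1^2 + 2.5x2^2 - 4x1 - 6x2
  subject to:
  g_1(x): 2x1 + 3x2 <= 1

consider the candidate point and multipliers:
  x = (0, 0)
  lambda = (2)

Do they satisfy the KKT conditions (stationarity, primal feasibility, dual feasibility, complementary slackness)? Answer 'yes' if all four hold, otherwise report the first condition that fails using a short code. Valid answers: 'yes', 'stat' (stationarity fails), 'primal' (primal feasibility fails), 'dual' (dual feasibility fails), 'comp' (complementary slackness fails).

Gradient of f: grad f(x) = Q x + c = (-4, -6)
Constraint values g_i(x) = a_i^T x - b_i:
  g_1((0, 0)) = -1
Stationarity residual: grad f(x) + sum_i lambda_i a_i = (0, 0)
  -> stationarity OK
Primal feasibility (all g_i <= 0): OK
Dual feasibility (all lambda_i >= 0): OK
Complementary slackness (lambda_i * g_i(x) = 0 for all i): FAILS

Verdict: the first failing condition is complementary_slackness -> comp.

comp


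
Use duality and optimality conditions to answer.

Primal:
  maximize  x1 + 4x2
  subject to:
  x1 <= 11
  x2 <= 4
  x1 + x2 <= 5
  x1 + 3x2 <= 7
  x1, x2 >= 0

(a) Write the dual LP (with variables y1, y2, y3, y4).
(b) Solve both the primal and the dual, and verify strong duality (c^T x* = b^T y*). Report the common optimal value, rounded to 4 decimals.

The standard primal-dual pair for 'max c^T x s.t. A x <= b, x >= 0' is:
  Dual:  min b^T y  s.t.  A^T y >= c,  y >= 0.

So the dual LP is:
  minimize  11y1 + 4y2 + 5y3 + 7y4
  subject to:
    y1 + y3 + y4 >= 1
    y2 + y3 + 3y4 >= 4
    y1, y2, y3, y4 >= 0

Solving the primal: x* = (0, 2.3333).
  primal value c^T x* = 9.3333.
Solving the dual: y* = (0, 0, 0, 1.3333).
  dual value b^T y* = 9.3333.
Strong duality: c^T x* = b^T y*. Confirmed.

9.3333


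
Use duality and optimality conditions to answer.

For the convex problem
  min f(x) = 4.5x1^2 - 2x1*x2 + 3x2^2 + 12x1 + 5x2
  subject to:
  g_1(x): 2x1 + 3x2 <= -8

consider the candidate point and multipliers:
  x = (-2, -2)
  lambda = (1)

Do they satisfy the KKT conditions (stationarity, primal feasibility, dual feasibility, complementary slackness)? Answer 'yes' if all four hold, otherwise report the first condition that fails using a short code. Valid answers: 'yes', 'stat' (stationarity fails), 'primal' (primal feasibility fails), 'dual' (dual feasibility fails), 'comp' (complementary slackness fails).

Gradient of f: grad f(x) = Q x + c = (-2, -3)
Constraint values g_i(x) = a_i^T x - b_i:
  g_1((-2, -2)) = -2
Stationarity residual: grad f(x) + sum_i lambda_i a_i = (0, 0)
  -> stationarity OK
Primal feasibility (all g_i <= 0): OK
Dual feasibility (all lambda_i >= 0): OK
Complementary slackness (lambda_i * g_i(x) = 0 for all i): FAILS

Verdict: the first failing condition is complementary_slackness -> comp.

comp


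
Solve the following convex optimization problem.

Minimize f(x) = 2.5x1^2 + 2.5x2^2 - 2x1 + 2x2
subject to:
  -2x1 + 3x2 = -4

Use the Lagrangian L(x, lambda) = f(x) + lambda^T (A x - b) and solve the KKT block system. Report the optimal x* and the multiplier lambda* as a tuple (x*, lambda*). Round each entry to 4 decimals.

Form the Lagrangian:
  L(x, lambda) = (1/2) x^T Q x + c^T x + lambda^T (A x - b)
Stationarity (grad_x L = 0): Q x + c + A^T lambda = 0.
Primal feasibility: A x = b.

This gives the KKT block system:
  [ Q   A^T ] [ x     ]   [-c ]
  [ A    0  ] [ lambda ] = [ b ]

Solving the linear system:
  x*      = (0.7077, -0.8615)
  lambda* = (0.7692)
  f(x*)   = -0.0308

x* = (0.7077, -0.8615), lambda* = (0.7692)


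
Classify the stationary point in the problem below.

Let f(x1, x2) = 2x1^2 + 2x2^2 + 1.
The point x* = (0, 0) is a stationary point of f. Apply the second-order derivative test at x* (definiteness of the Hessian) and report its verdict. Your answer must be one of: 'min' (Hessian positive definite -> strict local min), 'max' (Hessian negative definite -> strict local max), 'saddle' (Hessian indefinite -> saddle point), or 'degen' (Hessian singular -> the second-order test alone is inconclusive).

Compute the Hessian H = grad^2 f:
  H = [[4, 0], [0, 4]]
Verify stationarity: grad f(x*) = H x* + g = (0, 0).
Eigenvalues of H: 4, 4.
Both eigenvalues > 0, so H is positive definite -> x* is a strict local min.

min


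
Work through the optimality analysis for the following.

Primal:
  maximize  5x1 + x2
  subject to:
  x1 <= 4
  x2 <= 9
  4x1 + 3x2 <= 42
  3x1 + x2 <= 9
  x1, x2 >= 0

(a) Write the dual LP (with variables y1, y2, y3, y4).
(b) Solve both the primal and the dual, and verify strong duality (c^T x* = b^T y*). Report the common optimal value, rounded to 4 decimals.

The standard primal-dual pair for 'max c^T x s.t. A x <= b, x >= 0' is:
  Dual:  min b^T y  s.t.  A^T y >= c,  y >= 0.

So the dual LP is:
  minimize  4y1 + 9y2 + 42y3 + 9y4
  subject to:
    y1 + 4y3 + 3y4 >= 5
    y2 + 3y3 + y4 >= 1
    y1, y2, y3, y4 >= 0

Solving the primal: x* = (3, 0).
  primal value c^T x* = 15.
Solving the dual: y* = (0, 0, 0, 1.6667).
  dual value b^T y* = 15.
Strong duality: c^T x* = b^T y*. Confirmed.

15


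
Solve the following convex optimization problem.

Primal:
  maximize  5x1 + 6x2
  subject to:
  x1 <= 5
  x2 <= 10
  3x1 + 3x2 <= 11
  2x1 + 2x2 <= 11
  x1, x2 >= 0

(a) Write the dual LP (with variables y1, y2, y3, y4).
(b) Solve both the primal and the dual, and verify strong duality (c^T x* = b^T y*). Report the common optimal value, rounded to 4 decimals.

The standard primal-dual pair for 'max c^T x s.t. A x <= b, x >= 0' is:
  Dual:  min b^T y  s.t.  A^T y >= c,  y >= 0.

So the dual LP is:
  minimize  5y1 + 10y2 + 11y3 + 11y4
  subject to:
    y1 + 3y3 + 2y4 >= 5
    y2 + 3y3 + 2y4 >= 6
    y1, y2, y3, y4 >= 0

Solving the primal: x* = (0, 3.6667).
  primal value c^T x* = 22.
Solving the dual: y* = (0, 0, 2, 0).
  dual value b^T y* = 22.
Strong duality: c^T x* = b^T y*. Confirmed.

22


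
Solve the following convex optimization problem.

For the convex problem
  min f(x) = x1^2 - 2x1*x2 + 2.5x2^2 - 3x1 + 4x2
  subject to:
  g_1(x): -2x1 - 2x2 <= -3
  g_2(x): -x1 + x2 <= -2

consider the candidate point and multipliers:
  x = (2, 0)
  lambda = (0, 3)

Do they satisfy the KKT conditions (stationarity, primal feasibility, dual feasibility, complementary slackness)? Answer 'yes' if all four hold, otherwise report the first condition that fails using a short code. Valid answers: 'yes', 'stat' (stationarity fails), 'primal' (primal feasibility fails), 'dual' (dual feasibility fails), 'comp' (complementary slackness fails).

Gradient of f: grad f(x) = Q x + c = (1, 0)
Constraint values g_i(x) = a_i^T x - b_i:
  g_1((2, 0)) = -1
  g_2((2, 0)) = 0
Stationarity residual: grad f(x) + sum_i lambda_i a_i = (-2, 3)
  -> stationarity FAILS
Primal feasibility (all g_i <= 0): OK
Dual feasibility (all lambda_i >= 0): OK
Complementary slackness (lambda_i * g_i(x) = 0 for all i): OK

Verdict: the first failing condition is stationarity -> stat.

stat


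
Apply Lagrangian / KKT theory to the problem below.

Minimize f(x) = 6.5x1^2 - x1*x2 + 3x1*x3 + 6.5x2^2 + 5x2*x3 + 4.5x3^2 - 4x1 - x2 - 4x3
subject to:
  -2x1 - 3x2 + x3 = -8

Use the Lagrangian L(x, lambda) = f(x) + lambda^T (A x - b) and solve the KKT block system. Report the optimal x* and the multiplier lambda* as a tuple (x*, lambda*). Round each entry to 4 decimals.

Form the Lagrangian:
  L(x, lambda) = (1/2) x^T Q x + c^T x + lambda^T (A x - b)
Stationarity (grad_x L = 0): Q x + c + A^T lambda = 0.
Primal feasibility: A x = b.

This gives the KKT block system:
  [ Q   A^T ] [ x     ]   [-c ]
  [ A    0  ] [ lambda ] = [ b ]

Solving the linear system:
  x*      = (1.2403, 1.4492, -1.1718)
  lambda* = (3.5798)
  f(x*)   = 13.4578

x* = (1.2403, 1.4492, -1.1718), lambda* = (3.5798)


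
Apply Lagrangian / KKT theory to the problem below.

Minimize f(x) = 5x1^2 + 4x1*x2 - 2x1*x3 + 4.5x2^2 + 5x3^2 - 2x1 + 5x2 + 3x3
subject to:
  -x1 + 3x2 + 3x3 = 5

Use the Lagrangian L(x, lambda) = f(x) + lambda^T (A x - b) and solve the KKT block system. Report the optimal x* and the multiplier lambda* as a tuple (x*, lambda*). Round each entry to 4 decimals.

Form the Lagrangian:
  L(x, lambda) = (1/2) x^T Q x + c^T x + lambda^T (A x - b)
Stationarity (grad_x L = 0): Q x + c + A^T lambda = 0.
Primal feasibility: A x = b.

This gives the KKT block system:
  [ Q   A^T ] [ x     ]   [-c ]
  [ A    0  ] [ lambda ] = [ b ]

Solving the linear system:
  x*      = (-0.3489, 0.8209, 0.7295)
  lambda* = (-3.6642)
  f(x*)   = 12.6558

x* = (-0.3489, 0.8209, 0.7295), lambda* = (-3.6642)


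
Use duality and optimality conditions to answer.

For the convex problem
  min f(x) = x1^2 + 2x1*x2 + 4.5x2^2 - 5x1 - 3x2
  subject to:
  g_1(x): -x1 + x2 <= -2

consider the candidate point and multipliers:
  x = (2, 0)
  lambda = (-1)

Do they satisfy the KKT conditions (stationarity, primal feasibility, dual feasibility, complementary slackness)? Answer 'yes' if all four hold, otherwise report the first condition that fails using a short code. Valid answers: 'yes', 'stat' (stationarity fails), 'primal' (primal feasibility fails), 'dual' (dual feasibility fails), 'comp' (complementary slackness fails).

Gradient of f: grad f(x) = Q x + c = (-1, 1)
Constraint values g_i(x) = a_i^T x - b_i:
  g_1((2, 0)) = 0
Stationarity residual: grad f(x) + sum_i lambda_i a_i = (0, 0)
  -> stationarity OK
Primal feasibility (all g_i <= 0): OK
Dual feasibility (all lambda_i >= 0): FAILS
Complementary slackness (lambda_i * g_i(x) = 0 for all i): OK

Verdict: the first failing condition is dual_feasibility -> dual.

dual


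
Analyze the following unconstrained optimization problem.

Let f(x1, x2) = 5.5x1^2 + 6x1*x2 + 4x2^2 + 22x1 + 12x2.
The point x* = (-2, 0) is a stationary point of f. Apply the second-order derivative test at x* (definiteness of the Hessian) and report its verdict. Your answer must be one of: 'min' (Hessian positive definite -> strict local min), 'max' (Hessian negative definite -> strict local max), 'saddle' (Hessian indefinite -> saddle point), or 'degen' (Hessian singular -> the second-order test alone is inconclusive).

Compute the Hessian H = grad^2 f:
  H = [[11, 6], [6, 8]]
Verify stationarity: grad f(x*) = H x* + g = (0, 0).
Eigenvalues of H: 3.3153, 15.6847.
Both eigenvalues > 0, so H is positive definite -> x* is a strict local min.

min


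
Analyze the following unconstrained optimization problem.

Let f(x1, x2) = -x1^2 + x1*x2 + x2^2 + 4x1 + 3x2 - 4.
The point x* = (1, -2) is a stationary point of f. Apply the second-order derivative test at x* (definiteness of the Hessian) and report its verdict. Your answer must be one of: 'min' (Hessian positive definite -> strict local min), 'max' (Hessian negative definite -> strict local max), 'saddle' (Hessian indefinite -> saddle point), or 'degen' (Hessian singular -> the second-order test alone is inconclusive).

Compute the Hessian H = grad^2 f:
  H = [[-2, 1], [1, 2]]
Verify stationarity: grad f(x*) = H x* + g = (0, 0).
Eigenvalues of H: -2.2361, 2.2361.
Eigenvalues have mixed signs, so H is indefinite -> x* is a saddle point.

saddle


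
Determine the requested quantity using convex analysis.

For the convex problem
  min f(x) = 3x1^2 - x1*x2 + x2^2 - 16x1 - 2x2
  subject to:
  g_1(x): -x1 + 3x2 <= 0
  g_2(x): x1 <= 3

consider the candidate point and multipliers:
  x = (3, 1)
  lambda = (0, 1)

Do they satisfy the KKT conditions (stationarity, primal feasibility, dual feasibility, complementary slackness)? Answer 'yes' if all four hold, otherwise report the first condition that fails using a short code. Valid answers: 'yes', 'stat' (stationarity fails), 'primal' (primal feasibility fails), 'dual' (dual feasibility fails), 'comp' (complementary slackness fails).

Gradient of f: grad f(x) = Q x + c = (1, -3)
Constraint values g_i(x) = a_i^T x - b_i:
  g_1((3, 1)) = 0
  g_2((3, 1)) = 0
Stationarity residual: grad f(x) + sum_i lambda_i a_i = (2, -3)
  -> stationarity FAILS
Primal feasibility (all g_i <= 0): OK
Dual feasibility (all lambda_i >= 0): OK
Complementary slackness (lambda_i * g_i(x) = 0 for all i): OK

Verdict: the first failing condition is stationarity -> stat.

stat


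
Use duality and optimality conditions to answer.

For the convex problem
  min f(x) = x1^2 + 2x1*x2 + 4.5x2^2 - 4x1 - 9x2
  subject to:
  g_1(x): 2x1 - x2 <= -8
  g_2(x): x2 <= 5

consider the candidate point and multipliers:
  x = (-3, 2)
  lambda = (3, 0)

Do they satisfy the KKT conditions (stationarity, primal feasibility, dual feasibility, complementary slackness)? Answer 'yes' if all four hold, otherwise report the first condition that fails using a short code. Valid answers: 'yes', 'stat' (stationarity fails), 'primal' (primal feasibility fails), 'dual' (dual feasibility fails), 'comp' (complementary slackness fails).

Gradient of f: grad f(x) = Q x + c = (-6, 3)
Constraint values g_i(x) = a_i^T x - b_i:
  g_1((-3, 2)) = 0
  g_2((-3, 2)) = -3
Stationarity residual: grad f(x) + sum_i lambda_i a_i = (0, 0)
  -> stationarity OK
Primal feasibility (all g_i <= 0): OK
Dual feasibility (all lambda_i >= 0): OK
Complementary slackness (lambda_i * g_i(x) = 0 for all i): OK

Verdict: yes, KKT holds.

yes


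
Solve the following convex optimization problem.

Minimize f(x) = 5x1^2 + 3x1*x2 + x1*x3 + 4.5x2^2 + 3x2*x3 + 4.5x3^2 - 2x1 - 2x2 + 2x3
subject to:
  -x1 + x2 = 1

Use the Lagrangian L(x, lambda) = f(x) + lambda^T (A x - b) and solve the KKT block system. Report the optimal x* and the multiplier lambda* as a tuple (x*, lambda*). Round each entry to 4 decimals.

Form the Lagrangian:
  L(x, lambda) = (1/2) x^T Q x + c^T x + lambda^T (A x - b)
Stationarity (grad_x L = 0): Q x + c + A^T lambda = 0.
Primal feasibility: A x = b.

This gives the KKT block system:
  [ Q   A^T ] [ x     ]   [-c ]
  [ A    0  ] [ lambda ] = [ b ]

Solving the linear system:
  x*      = (-0.2488, 0.7512, -0.445)
  lambda* = (-2.6794)
  f(x*)   = 0.3923

x* = (-0.2488, 0.7512, -0.445), lambda* = (-2.6794)


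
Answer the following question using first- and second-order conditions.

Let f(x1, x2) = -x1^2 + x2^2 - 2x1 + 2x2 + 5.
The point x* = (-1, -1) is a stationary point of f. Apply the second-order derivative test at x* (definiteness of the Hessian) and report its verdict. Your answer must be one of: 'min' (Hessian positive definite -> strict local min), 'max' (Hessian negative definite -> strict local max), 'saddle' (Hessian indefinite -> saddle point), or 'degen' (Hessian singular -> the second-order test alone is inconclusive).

Compute the Hessian H = grad^2 f:
  H = [[-2, 0], [0, 2]]
Verify stationarity: grad f(x*) = H x* + g = (0, 0).
Eigenvalues of H: -2, 2.
Eigenvalues have mixed signs, so H is indefinite -> x* is a saddle point.

saddle


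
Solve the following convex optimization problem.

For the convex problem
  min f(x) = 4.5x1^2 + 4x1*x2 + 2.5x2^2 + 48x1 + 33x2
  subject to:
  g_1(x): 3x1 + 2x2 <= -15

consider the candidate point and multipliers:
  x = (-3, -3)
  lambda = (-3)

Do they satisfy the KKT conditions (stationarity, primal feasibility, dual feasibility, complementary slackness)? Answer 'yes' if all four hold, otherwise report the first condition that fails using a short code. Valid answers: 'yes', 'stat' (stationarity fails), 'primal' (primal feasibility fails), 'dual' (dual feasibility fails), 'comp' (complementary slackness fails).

Gradient of f: grad f(x) = Q x + c = (9, 6)
Constraint values g_i(x) = a_i^T x - b_i:
  g_1((-3, -3)) = 0
Stationarity residual: grad f(x) + sum_i lambda_i a_i = (0, 0)
  -> stationarity OK
Primal feasibility (all g_i <= 0): OK
Dual feasibility (all lambda_i >= 0): FAILS
Complementary slackness (lambda_i * g_i(x) = 0 for all i): OK

Verdict: the first failing condition is dual_feasibility -> dual.

dual


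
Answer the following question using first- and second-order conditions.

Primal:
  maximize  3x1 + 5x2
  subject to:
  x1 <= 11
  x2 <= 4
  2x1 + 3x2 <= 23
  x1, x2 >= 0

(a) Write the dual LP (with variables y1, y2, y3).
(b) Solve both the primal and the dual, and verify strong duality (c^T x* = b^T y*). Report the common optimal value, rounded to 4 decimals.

The standard primal-dual pair for 'max c^T x s.t. A x <= b, x >= 0' is:
  Dual:  min b^T y  s.t.  A^T y >= c,  y >= 0.

So the dual LP is:
  minimize  11y1 + 4y2 + 23y3
  subject to:
    y1 + 2y3 >= 3
    y2 + 3y3 >= 5
    y1, y2, y3 >= 0

Solving the primal: x* = (5.5, 4).
  primal value c^T x* = 36.5.
Solving the dual: y* = (0, 0.5, 1.5).
  dual value b^T y* = 36.5.
Strong duality: c^T x* = b^T y*. Confirmed.

36.5


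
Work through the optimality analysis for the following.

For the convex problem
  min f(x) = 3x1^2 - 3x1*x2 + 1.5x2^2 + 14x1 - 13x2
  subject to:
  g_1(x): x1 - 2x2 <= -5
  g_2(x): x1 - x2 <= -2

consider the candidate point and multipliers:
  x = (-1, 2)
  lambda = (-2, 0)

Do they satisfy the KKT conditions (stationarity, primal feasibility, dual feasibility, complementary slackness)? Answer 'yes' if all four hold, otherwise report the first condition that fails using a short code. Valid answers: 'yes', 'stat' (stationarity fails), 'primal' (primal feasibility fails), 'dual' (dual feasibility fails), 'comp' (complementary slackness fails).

Gradient of f: grad f(x) = Q x + c = (2, -4)
Constraint values g_i(x) = a_i^T x - b_i:
  g_1((-1, 2)) = 0
  g_2((-1, 2)) = -1
Stationarity residual: grad f(x) + sum_i lambda_i a_i = (0, 0)
  -> stationarity OK
Primal feasibility (all g_i <= 0): OK
Dual feasibility (all lambda_i >= 0): FAILS
Complementary slackness (lambda_i * g_i(x) = 0 for all i): OK

Verdict: the first failing condition is dual_feasibility -> dual.

dual


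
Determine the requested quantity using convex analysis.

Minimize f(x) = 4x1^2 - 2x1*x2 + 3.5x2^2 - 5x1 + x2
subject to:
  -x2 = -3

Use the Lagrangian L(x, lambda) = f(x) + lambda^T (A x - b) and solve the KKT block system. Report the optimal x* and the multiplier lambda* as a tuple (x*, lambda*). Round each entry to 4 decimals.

Form the Lagrangian:
  L(x, lambda) = (1/2) x^T Q x + c^T x + lambda^T (A x - b)
Stationarity (grad_x L = 0): Q x + c + A^T lambda = 0.
Primal feasibility: A x = b.

This gives the KKT block system:
  [ Q   A^T ] [ x     ]   [-c ]
  [ A    0  ] [ lambda ] = [ b ]

Solving the linear system:
  x*      = (1.375, 3)
  lambda* = (19.25)
  f(x*)   = 26.9375

x* = (1.375, 3), lambda* = (19.25)


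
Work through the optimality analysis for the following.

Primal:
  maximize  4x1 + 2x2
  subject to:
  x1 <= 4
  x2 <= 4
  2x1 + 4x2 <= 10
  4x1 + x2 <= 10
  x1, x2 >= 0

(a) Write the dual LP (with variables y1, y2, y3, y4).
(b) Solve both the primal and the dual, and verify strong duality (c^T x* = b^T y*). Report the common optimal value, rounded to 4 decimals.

The standard primal-dual pair for 'max c^T x s.t. A x <= b, x >= 0' is:
  Dual:  min b^T y  s.t.  A^T y >= c,  y >= 0.

So the dual LP is:
  minimize  4y1 + 4y2 + 10y3 + 10y4
  subject to:
    y1 + 2y3 + 4y4 >= 4
    y2 + 4y3 + y4 >= 2
    y1, y2, y3, y4 >= 0

Solving the primal: x* = (2.1429, 1.4286).
  primal value c^T x* = 11.4286.
Solving the dual: y* = (0, 0, 0.2857, 0.8571).
  dual value b^T y* = 11.4286.
Strong duality: c^T x* = b^T y*. Confirmed.

11.4286


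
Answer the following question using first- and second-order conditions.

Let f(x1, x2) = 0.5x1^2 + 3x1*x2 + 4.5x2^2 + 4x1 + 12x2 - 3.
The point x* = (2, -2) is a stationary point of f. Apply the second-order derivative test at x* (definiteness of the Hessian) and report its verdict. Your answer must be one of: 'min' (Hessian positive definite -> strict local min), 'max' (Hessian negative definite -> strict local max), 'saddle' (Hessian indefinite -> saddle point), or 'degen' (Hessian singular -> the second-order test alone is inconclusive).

Compute the Hessian H = grad^2 f:
  H = [[1, 3], [3, 9]]
Verify stationarity: grad f(x*) = H x* + g = (0, 0).
Eigenvalues of H: 0, 10.
H has a zero eigenvalue (singular; positive semidefinite but not definite), so H is neither positive definite, negative definite, nor indefinite. The second-order test alone is inconclusive -> degen.
(Indeed, f is constant along the null direction of H through x*, so x* is not a strict local extremum.)

degen


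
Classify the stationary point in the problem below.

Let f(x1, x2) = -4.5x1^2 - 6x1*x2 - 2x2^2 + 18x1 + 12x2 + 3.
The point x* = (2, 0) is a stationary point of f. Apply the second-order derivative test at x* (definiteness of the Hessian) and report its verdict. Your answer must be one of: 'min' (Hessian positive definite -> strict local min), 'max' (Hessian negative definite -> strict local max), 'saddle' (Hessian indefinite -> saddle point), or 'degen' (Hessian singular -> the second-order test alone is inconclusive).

Compute the Hessian H = grad^2 f:
  H = [[-9, -6], [-6, -4]]
Verify stationarity: grad f(x*) = H x* + g = (0, 0).
Eigenvalues of H: -13, 0.
H has a zero eigenvalue (singular; negative semidefinite but not definite), so H is neither positive definite, negative definite, nor indefinite. The second-order test alone is inconclusive -> degen.
(Indeed, f is constant along the null direction of H through x*, so x* is not a strict local extremum.)

degen


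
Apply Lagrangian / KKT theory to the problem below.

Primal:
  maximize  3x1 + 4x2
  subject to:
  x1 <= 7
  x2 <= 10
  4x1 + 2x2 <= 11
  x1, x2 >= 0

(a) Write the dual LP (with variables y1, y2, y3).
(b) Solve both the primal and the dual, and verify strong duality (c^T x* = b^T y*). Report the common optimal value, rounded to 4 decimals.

The standard primal-dual pair for 'max c^T x s.t. A x <= b, x >= 0' is:
  Dual:  min b^T y  s.t.  A^T y >= c,  y >= 0.

So the dual LP is:
  minimize  7y1 + 10y2 + 11y3
  subject to:
    y1 + 4y3 >= 3
    y2 + 2y3 >= 4
    y1, y2, y3 >= 0

Solving the primal: x* = (0, 5.5).
  primal value c^T x* = 22.
Solving the dual: y* = (0, 0, 2).
  dual value b^T y* = 22.
Strong duality: c^T x* = b^T y*. Confirmed.

22


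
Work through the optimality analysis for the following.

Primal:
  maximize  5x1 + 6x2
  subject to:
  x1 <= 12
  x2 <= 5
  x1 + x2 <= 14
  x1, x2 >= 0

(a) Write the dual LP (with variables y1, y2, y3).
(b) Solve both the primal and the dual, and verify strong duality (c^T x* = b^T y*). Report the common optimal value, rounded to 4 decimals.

The standard primal-dual pair for 'max c^T x s.t. A x <= b, x >= 0' is:
  Dual:  min b^T y  s.t.  A^T y >= c,  y >= 0.

So the dual LP is:
  minimize  12y1 + 5y2 + 14y3
  subject to:
    y1 + y3 >= 5
    y2 + y3 >= 6
    y1, y2, y3 >= 0

Solving the primal: x* = (9, 5).
  primal value c^T x* = 75.
Solving the dual: y* = (0, 1, 5).
  dual value b^T y* = 75.
Strong duality: c^T x* = b^T y*. Confirmed.

75


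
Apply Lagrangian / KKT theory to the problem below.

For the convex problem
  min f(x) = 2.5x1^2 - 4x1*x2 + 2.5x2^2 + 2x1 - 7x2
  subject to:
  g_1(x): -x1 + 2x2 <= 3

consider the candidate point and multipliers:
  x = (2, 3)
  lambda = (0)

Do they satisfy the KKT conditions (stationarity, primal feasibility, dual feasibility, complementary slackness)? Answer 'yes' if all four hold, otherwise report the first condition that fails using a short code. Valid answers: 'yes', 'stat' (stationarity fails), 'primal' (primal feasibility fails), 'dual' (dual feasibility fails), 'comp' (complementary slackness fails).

Gradient of f: grad f(x) = Q x + c = (0, 0)
Constraint values g_i(x) = a_i^T x - b_i:
  g_1((2, 3)) = 1
Stationarity residual: grad f(x) + sum_i lambda_i a_i = (0, 0)
  -> stationarity OK
Primal feasibility (all g_i <= 0): FAILS
Dual feasibility (all lambda_i >= 0): OK
Complementary slackness (lambda_i * g_i(x) = 0 for all i): OK

Verdict: the first failing condition is primal_feasibility -> primal.

primal


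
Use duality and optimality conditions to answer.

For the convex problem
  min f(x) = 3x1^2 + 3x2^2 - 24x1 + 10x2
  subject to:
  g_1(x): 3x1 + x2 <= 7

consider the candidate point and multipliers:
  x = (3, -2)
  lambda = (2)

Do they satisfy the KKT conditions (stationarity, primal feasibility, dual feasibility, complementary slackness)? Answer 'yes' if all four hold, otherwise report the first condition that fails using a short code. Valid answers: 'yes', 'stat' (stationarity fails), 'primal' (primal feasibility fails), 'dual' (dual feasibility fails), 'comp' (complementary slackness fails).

Gradient of f: grad f(x) = Q x + c = (-6, -2)
Constraint values g_i(x) = a_i^T x - b_i:
  g_1((3, -2)) = 0
Stationarity residual: grad f(x) + sum_i lambda_i a_i = (0, 0)
  -> stationarity OK
Primal feasibility (all g_i <= 0): OK
Dual feasibility (all lambda_i >= 0): OK
Complementary slackness (lambda_i * g_i(x) = 0 for all i): OK

Verdict: yes, KKT holds.

yes


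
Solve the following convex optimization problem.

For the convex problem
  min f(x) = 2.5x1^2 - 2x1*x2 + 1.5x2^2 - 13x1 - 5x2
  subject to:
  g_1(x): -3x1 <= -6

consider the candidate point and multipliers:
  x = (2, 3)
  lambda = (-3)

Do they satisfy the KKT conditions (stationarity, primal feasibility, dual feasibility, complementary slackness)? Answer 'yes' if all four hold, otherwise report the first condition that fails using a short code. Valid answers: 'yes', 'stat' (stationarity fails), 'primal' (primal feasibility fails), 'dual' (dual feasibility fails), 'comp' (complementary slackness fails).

Gradient of f: grad f(x) = Q x + c = (-9, 0)
Constraint values g_i(x) = a_i^T x - b_i:
  g_1((2, 3)) = 0
Stationarity residual: grad f(x) + sum_i lambda_i a_i = (0, 0)
  -> stationarity OK
Primal feasibility (all g_i <= 0): OK
Dual feasibility (all lambda_i >= 0): FAILS
Complementary slackness (lambda_i * g_i(x) = 0 for all i): OK

Verdict: the first failing condition is dual_feasibility -> dual.

dual


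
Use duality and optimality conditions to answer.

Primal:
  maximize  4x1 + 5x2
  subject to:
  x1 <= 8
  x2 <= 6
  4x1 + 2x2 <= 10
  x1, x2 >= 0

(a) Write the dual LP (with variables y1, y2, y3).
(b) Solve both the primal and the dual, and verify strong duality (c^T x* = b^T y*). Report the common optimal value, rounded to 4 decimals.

The standard primal-dual pair for 'max c^T x s.t. A x <= b, x >= 0' is:
  Dual:  min b^T y  s.t.  A^T y >= c,  y >= 0.

So the dual LP is:
  minimize  8y1 + 6y2 + 10y3
  subject to:
    y1 + 4y3 >= 4
    y2 + 2y3 >= 5
    y1, y2, y3 >= 0

Solving the primal: x* = (0, 5).
  primal value c^T x* = 25.
Solving the dual: y* = (0, 0, 2.5).
  dual value b^T y* = 25.
Strong duality: c^T x* = b^T y*. Confirmed.

25


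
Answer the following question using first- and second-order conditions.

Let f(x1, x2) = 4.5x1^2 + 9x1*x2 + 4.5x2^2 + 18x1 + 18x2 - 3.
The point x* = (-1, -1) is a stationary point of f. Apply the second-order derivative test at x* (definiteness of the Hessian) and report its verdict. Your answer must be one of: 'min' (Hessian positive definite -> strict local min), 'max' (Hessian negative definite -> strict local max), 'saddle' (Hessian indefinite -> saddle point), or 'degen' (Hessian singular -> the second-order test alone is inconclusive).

Compute the Hessian H = grad^2 f:
  H = [[9, 9], [9, 9]]
Verify stationarity: grad f(x*) = H x* + g = (0, 0).
Eigenvalues of H: 0, 18.
H has a zero eigenvalue (singular; positive semidefinite but not definite), so H is neither positive definite, negative definite, nor indefinite. The second-order test alone is inconclusive -> degen.
(Indeed, f is constant along the null direction of H through x*, so x* is not a strict local extremum.)

degen


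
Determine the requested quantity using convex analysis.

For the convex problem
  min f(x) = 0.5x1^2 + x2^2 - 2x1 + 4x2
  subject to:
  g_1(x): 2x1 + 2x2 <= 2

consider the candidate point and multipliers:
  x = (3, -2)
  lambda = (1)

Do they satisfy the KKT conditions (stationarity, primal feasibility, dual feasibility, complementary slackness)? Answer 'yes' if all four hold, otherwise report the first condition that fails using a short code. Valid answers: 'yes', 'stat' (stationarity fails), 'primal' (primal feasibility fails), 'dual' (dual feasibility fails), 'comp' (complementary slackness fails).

Gradient of f: grad f(x) = Q x + c = (1, 0)
Constraint values g_i(x) = a_i^T x - b_i:
  g_1((3, -2)) = 0
Stationarity residual: grad f(x) + sum_i lambda_i a_i = (3, 2)
  -> stationarity FAILS
Primal feasibility (all g_i <= 0): OK
Dual feasibility (all lambda_i >= 0): OK
Complementary slackness (lambda_i * g_i(x) = 0 for all i): OK

Verdict: the first failing condition is stationarity -> stat.

stat


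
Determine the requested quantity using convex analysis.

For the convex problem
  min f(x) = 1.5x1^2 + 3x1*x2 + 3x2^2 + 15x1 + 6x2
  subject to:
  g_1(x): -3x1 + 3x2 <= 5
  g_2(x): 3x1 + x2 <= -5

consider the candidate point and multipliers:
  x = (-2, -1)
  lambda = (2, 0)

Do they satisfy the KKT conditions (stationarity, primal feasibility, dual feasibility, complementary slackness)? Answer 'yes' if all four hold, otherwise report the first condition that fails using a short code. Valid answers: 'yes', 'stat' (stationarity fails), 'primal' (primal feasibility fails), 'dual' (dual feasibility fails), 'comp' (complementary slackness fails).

Gradient of f: grad f(x) = Q x + c = (6, -6)
Constraint values g_i(x) = a_i^T x - b_i:
  g_1((-2, -1)) = -2
  g_2((-2, -1)) = -2
Stationarity residual: grad f(x) + sum_i lambda_i a_i = (0, 0)
  -> stationarity OK
Primal feasibility (all g_i <= 0): OK
Dual feasibility (all lambda_i >= 0): OK
Complementary slackness (lambda_i * g_i(x) = 0 for all i): FAILS

Verdict: the first failing condition is complementary_slackness -> comp.

comp


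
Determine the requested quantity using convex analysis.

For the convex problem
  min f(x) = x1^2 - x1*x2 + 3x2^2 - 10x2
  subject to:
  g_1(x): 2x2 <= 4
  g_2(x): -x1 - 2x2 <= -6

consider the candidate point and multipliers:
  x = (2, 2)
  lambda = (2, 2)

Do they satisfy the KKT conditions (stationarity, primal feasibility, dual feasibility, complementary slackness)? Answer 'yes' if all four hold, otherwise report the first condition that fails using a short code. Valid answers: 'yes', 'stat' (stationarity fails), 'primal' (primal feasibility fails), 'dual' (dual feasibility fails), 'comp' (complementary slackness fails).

Gradient of f: grad f(x) = Q x + c = (2, 0)
Constraint values g_i(x) = a_i^T x - b_i:
  g_1((2, 2)) = 0
  g_2((2, 2)) = 0
Stationarity residual: grad f(x) + sum_i lambda_i a_i = (0, 0)
  -> stationarity OK
Primal feasibility (all g_i <= 0): OK
Dual feasibility (all lambda_i >= 0): OK
Complementary slackness (lambda_i * g_i(x) = 0 for all i): OK

Verdict: yes, KKT holds.

yes


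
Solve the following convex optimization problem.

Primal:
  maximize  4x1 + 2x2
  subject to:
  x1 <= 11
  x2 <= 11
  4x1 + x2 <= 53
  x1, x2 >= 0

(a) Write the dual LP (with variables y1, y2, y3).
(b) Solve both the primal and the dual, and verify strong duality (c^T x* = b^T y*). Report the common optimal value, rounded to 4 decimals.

The standard primal-dual pair for 'max c^T x s.t. A x <= b, x >= 0' is:
  Dual:  min b^T y  s.t.  A^T y >= c,  y >= 0.

So the dual LP is:
  minimize  11y1 + 11y2 + 53y3
  subject to:
    y1 + 4y3 >= 4
    y2 + y3 >= 2
    y1, y2, y3 >= 0

Solving the primal: x* = (10.5, 11).
  primal value c^T x* = 64.
Solving the dual: y* = (0, 1, 1).
  dual value b^T y* = 64.
Strong duality: c^T x* = b^T y*. Confirmed.

64


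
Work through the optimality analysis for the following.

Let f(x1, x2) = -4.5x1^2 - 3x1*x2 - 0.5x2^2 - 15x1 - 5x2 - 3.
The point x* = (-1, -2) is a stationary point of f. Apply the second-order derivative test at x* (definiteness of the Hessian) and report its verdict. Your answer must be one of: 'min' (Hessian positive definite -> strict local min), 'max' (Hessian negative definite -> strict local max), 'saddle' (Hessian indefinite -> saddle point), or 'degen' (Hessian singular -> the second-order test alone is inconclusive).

Compute the Hessian H = grad^2 f:
  H = [[-9, -3], [-3, -1]]
Verify stationarity: grad f(x*) = H x* + g = (0, 0).
Eigenvalues of H: -10, 0.
H has a zero eigenvalue (singular; negative semidefinite but not definite), so H is neither positive definite, negative definite, nor indefinite. The second-order test alone is inconclusive -> degen.
(Indeed, f is constant along the null direction of H through x*, so x* is not a strict local extremum.)

degen


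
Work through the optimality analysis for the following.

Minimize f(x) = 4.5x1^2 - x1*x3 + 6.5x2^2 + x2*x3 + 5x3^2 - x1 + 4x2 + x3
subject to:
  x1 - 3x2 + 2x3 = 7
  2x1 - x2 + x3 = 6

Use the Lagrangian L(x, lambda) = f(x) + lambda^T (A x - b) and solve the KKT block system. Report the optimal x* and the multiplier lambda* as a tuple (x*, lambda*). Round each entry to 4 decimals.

Form the Lagrangian:
  L(x, lambda) = (1/2) x^T Q x + c^T x + lambda^T (A x - b)
Stationarity (grad_x L = 0): Q x + c + A^T lambda = 0.
Primal feasibility: A x = b.

This gives the KKT block system:
  [ Q   A^T ] [ x     ]   [-c ]
  [ A    0  ] [ lambda ] = [ b ]

Solving the linear system:
  x*      = (2, -1, 1)
  lambda* = (0, -8)
  f(x*)   = 21.5

x* = (2, -1, 1), lambda* = (0, -8)


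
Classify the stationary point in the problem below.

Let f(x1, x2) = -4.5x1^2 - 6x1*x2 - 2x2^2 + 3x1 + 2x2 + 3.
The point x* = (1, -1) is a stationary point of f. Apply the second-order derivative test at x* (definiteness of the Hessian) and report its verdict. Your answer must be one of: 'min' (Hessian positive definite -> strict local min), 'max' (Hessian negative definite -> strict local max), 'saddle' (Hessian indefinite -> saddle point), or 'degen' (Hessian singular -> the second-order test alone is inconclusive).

Compute the Hessian H = grad^2 f:
  H = [[-9, -6], [-6, -4]]
Verify stationarity: grad f(x*) = H x* + g = (0, 0).
Eigenvalues of H: -13, 0.
H has a zero eigenvalue (singular; negative semidefinite but not definite), so H is neither positive definite, negative definite, nor indefinite. The second-order test alone is inconclusive -> degen.
(Indeed, f is constant along the null direction of H through x*, so x* is not a strict local extremum.)

degen


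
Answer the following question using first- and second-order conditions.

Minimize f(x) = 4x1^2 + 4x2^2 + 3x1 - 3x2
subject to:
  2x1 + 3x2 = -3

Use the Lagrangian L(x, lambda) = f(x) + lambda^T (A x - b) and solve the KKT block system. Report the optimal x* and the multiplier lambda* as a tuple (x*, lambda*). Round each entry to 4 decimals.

Form the Lagrangian:
  L(x, lambda) = (1/2) x^T Q x + c^T x + lambda^T (A x - b)
Stationarity (grad_x L = 0): Q x + c + A^T lambda = 0.
Primal feasibility: A x = b.

This gives the KKT block system:
  [ Q   A^T ] [ x     ]   [-c ]
  [ A    0  ] [ lambda ] = [ b ]

Solving the linear system:
  x*      = (-0.8942, -0.4038)
  lambda* = (2.0769)
  f(x*)   = 2.3798

x* = (-0.8942, -0.4038), lambda* = (2.0769)


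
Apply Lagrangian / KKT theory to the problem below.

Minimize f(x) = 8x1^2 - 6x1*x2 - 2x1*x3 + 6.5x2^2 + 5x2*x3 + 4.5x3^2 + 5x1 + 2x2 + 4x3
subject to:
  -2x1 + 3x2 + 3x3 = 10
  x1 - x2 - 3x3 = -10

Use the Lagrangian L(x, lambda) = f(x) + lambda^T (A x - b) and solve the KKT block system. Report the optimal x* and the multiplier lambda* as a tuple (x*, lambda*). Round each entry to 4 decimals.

Form the Lagrangian:
  L(x, lambda) = (1/2) x^T Q x + c^T x + lambda^T (A x - b)
Stationarity (grad_x L = 0): Q x + c + A^T lambda = 0.
Primal feasibility: A x = b.

This gives the KKT block system:
  [ Q   A^T ] [ x     ]   [-c ]
  [ A    0  ] [ lambda ] = [ b ]

Solving the linear system:
  x*      = (-0.9756, -0.4878, 3.1707)
  lambda* = (-3.3415, 7.3415)
  f(x*)   = 56.8293

x* = (-0.9756, -0.4878, 3.1707), lambda* = (-3.3415, 7.3415)


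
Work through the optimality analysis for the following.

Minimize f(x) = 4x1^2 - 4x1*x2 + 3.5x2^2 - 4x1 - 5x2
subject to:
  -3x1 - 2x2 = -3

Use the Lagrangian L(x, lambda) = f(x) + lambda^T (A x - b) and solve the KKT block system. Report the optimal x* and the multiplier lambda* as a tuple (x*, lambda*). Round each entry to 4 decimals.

Form the Lagrangian:
  L(x, lambda) = (1/2) x^T Q x + c^T x + lambda^T (A x - b)
Stationarity (grad_x L = 0): Q x + c + A^T lambda = 0.
Primal feasibility: A x = b.

This gives the KKT block system:
  [ Q   A^T ] [ x     ]   [-c ]
  [ A    0  ] [ lambda ] = [ b ]

Solving the linear system:
  x*      = (0.5105, 0.7343)
  lambda* = (-0.951)
  f(x*)   = -4.2832

x* = (0.5105, 0.7343), lambda* = (-0.951)


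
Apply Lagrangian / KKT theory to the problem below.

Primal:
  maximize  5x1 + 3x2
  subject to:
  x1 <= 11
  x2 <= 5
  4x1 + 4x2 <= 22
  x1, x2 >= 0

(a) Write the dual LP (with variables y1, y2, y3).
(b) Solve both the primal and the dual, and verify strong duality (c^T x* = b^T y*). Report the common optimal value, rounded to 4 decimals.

The standard primal-dual pair for 'max c^T x s.t. A x <= b, x >= 0' is:
  Dual:  min b^T y  s.t.  A^T y >= c,  y >= 0.

So the dual LP is:
  minimize  11y1 + 5y2 + 22y3
  subject to:
    y1 + 4y3 >= 5
    y2 + 4y3 >= 3
    y1, y2, y3 >= 0

Solving the primal: x* = (5.5, 0).
  primal value c^T x* = 27.5.
Solving the dual: y* = (0, 0, 1.25).
  dual value b^T y* = 27.5.
Strong duality: c^T x* = b^T y*. Confirmed.

27.5


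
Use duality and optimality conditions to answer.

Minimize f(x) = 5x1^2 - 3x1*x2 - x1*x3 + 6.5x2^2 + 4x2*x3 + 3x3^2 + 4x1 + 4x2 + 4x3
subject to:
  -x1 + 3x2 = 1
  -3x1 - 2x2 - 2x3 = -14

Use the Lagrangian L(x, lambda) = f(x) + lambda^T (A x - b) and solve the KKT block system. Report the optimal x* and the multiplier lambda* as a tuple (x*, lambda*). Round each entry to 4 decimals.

Form the Lagrangian:
  L(x, lambda) = (1/2) x^T Q x + c^T x + lambda^T (A x - b)
Stationarity (grad_x L = 0): Q x + c + A^T lambda = 0.
Primal feasibility: A x = b.

This gives the KKT block system:
  [ Q   A^T ] [ x     ]   [-c ]
  [ A    0  ] [ lambda ] = [ b ]

Solving the linear system:
  x*      = (2.6458, 1.2153, 1.816)
  lambda* = (-0.6712, 8.5558)
  f(x*)   = 71.5802

x* = (2.6458, 1.2153, 1.816), lambda* = (-0.6712, 8.5558)


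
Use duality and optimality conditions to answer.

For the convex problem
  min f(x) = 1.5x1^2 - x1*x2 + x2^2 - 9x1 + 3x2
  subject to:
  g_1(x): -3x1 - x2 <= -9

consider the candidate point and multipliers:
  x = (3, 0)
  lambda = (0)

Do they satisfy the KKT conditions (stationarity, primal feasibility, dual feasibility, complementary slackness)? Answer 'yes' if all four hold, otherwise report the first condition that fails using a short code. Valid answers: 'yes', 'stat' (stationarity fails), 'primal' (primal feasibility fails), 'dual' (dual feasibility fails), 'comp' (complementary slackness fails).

Gradient of f: grad f(x) = Q x + c = (0, 0)
Constraint values g_i(x) = a_i^T x - b_i:
  g_1((3, 0)) = 0
Stationarity residual: grad f(x) + sum_i lambda_i a_i = (0, 0)
  -> stationarity OK
Primal feasibility (all g_i <= 0): OK
Dual feasibility (all lambda_i >= 0): OK
Complementary slackness (lambda_i * g_i(x) = 0 for all i): OK

Verdict: yes, KKT holds.

yes


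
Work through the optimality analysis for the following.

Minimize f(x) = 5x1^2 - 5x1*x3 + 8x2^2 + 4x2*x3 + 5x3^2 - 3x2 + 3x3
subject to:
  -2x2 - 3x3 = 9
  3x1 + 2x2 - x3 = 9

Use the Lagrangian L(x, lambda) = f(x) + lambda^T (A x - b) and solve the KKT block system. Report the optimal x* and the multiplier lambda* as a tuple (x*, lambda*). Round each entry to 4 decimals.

Form the Lagrangian:
  L(x, lambda) = (1/2) x^T Q x + c^T x + lambda^T (A x - b)
Stationarity (grad_x L = 0): Q x + c + A^T lambda = 0.
Primal feasibility: A x = b.

This gives the KKT block system:
  [ Q   A^T ] [ x     ]   [-c ]
  [ A    0  ] [ lambda ] = [ b ]

Solving the linear system:
  x*      = (0.8844, 1.2551, -3.8367)
  lambda* = (-8.4754, -9.3425)
  f(x*)   = 72.543

x* = (0.8844, 1.2551, -3.8367), lambda* = (-8.4754, -9.3425)
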